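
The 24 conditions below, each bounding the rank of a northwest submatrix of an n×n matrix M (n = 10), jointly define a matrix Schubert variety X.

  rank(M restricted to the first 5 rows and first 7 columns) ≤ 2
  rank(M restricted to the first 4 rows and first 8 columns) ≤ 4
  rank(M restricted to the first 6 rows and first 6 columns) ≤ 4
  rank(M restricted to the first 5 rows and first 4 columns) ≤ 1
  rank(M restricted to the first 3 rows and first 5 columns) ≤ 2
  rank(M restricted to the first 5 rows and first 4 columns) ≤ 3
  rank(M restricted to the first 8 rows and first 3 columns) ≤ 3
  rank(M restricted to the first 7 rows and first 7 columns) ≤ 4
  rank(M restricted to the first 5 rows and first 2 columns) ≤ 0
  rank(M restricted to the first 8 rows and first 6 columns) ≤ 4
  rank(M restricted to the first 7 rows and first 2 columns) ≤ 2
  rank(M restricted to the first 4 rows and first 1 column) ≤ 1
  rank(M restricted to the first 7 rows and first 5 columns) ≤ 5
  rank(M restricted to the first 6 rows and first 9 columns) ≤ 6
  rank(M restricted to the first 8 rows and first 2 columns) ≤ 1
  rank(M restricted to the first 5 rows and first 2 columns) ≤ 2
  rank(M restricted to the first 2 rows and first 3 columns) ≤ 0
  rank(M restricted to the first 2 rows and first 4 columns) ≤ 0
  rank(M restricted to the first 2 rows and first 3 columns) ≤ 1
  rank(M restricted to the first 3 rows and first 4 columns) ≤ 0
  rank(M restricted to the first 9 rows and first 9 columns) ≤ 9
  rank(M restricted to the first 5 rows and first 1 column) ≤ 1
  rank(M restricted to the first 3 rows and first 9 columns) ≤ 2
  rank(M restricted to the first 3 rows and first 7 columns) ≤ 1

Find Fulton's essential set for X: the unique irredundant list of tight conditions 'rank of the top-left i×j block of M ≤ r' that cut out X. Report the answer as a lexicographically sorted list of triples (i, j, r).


Computing R[i][j] = min implied NW-rank bound (n=10, 24 conditions):

  row 1: 0, 0, 0, 0, 1, 1, 1, 1, 1, 1
  row 2: 0, 0, 0, 0, 1, 1, 1, 2, 2, 2
  row 3: 0, 0, 0, 0, 1, 1, 1, 2, 2, 3
  row 4: 0, 0, 1, 1, 2, 2, 2, 3, 3, 4
  row 5: 0, 0, 1, 1, 2, 2, 2, 3, 4, 5
  row 6: 1, 1, 2, 2, 3, 3, 3, 4, 5, 6
  row 7: 1, 1, 2, 3, 4, 4, 4, 5, 6, 7
  row 8: 1, 1, 2, 3, 4, 4, 5, 6, 7, 8
  row 9: 1, 2, 3, 4, 5, 5, 6, 7, 8, 9
  row 10: 1, 2, 3, 4, 5, 6, 7, 8, 9, 10

second differences of R give the permutation w = (5, 8, 10, 3, 9, 1, 4, 7, 2, 6).

|D(w)|=27, |Ess(w)|=8:

[(3, 4, 0), (3, 7, 1), (3, 9, 2), (5, 2, 0), (5, 4, 1), (5, 7, 2), (8, 2, 1), (8, 6, 4)]


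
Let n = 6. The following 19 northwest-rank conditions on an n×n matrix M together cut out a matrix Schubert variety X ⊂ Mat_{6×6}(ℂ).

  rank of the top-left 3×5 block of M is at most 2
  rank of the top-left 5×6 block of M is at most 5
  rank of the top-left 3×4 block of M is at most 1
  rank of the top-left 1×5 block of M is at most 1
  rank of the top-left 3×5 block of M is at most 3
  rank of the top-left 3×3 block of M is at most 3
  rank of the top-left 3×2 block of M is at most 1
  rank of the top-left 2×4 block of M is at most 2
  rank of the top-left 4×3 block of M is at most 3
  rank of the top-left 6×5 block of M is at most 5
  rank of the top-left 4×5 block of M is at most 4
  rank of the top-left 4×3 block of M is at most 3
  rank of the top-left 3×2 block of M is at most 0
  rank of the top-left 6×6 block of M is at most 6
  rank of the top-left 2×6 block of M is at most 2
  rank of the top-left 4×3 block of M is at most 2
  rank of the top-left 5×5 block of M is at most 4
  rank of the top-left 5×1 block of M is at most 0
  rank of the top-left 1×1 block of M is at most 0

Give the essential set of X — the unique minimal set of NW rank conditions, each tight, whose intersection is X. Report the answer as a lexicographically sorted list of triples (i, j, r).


Recovering R(i,j) via the rank-extension bound from the 19 conditions:

  0, 0, 1, 1, 1, 1
  0, 0, 1, 1, 2, 2
  0, 0, 1, 1, 2, 3
  0, 1, 2, 2, 3, 4
  0, 1, 2, 3, 4, 5
  1, 2, 3, 4, 5, 6

hence w(1..6) = (3, 5, 6, 2, 4, 1).

|D(w)|=10, |Ess(w)|=3:

[(3, 2, 0), (3, 4, 1), (5, 1, 0)]


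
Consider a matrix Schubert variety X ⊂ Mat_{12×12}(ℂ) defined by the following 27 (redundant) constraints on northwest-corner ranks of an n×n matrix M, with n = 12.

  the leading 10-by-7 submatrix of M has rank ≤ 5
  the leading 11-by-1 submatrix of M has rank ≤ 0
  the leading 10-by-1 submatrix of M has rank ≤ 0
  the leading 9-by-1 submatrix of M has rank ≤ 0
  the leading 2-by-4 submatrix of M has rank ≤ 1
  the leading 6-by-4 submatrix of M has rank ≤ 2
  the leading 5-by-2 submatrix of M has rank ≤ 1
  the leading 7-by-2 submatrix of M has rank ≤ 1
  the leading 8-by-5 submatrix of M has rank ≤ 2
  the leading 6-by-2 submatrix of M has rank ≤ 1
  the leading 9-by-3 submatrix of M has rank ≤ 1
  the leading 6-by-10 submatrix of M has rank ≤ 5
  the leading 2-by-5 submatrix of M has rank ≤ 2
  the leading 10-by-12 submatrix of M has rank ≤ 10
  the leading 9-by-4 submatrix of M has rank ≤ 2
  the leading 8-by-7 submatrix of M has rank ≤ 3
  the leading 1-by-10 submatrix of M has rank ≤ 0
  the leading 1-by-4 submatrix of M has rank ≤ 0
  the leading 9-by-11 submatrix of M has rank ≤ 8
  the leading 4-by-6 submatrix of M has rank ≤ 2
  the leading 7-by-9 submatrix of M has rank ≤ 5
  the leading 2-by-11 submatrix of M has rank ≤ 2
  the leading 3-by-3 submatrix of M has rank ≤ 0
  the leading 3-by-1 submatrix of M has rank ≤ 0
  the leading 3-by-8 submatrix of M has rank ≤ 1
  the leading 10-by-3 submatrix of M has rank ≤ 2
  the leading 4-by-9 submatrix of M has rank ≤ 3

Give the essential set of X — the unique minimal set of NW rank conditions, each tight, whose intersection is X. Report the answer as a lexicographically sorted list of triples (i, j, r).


The tightest implied rank at each (i,j), from the 27 conditions:

  row 1: 0 | 0 | 0 | 0 | 0 | 0 | 0 | 0 | 0 | 0 | 1 | 1
  row 2: 0 | 0 | 0 | 1 | 1 | 1 | 1 | 1 | 1 | 1 | 2 | 2
  row 3: 0 | 0 | 0 | 1 | 1 | 1 | 1 | 1 | 2 | 2 | 3 | 3
  row 4: 0 | 1 | 1 | 2 | 2 | 2 | 2 | 2 | 3 | 3 | 4 | 4
  row 5: 0 | 1 | 1 | 2 | 2 | 3 | 3 | 3 | 4 | 4 | 5 | 5
  row 6: 0 | 1 | 1 | 2 | 2 | 3 | 3 | 4 | 5 | 5 | 6 | 6
  row 7: 0 | 1 | 1 | 2 | 2 | 3 | 3 | 4 | 5 | 6 | 7 | 7
  row 8: 0 | 1 | 1 | 2 | 2 | 3 | 3 | 4 | 5 | 6 | 7 | 8
  row 9: 0 | 1 | 1 | 2 | 3 | 4 | 4 | 5 | 6 | 7 | 8 | 9
  row 10: 0 | 1 | 2 | 3 | 4 | 5 | 5 | 6 | 7 | 8 | 9 | 10
  row 11: 0 | 1 | 2 | 3 | 4 | 5 | 6 | 7 | 8 | 9 | 10 | 11
  row 12: 1 | 2 | 3 | 4 | 5 | 6 | 7 | 8 | 9 | 10 | 11 | 12

so w = (11, 4, 9, 2, 6, 8, 10, 12, 5, 3, 7, 1).

Fulton essential set (7 of the 40 Rothe cells):

[(1, 10, 0), (3, 3, 0), (3, 8, 1), (8, 5, 2), (8, 7, 3), (9, 3, 1), (11, 1, 0)]


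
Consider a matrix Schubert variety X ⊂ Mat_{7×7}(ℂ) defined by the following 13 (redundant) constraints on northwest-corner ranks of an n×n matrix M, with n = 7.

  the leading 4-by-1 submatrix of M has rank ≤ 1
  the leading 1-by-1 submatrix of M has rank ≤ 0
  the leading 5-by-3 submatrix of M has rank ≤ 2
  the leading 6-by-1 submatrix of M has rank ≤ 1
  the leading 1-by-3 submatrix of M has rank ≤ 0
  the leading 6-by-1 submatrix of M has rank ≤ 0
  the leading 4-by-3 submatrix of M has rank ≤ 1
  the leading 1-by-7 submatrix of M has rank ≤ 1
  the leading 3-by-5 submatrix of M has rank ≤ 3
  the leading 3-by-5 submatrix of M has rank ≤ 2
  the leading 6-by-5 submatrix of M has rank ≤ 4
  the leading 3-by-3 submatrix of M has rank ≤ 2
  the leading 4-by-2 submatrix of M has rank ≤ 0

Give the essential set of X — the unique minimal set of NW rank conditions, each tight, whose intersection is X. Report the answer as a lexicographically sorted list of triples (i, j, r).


Computing R[i][j] = min implied NW-rank bound (n=7, 13 conditions):

  R[1]: 0 | 0 | 0 | 1 | 1 | 1 | 1
  R[2]: 0 | 0 | 1 | 2 | 2 | 2 | 2
  R[3]: 0 | 0 | 1 | 2 | 2 | 3 | 3
  R[4]: 0 | 0 | 1 | 2 | 3 | 4 | 4
  R[5]: 0 | 1 | 2 | 3 | 4 | 5 | 5
  R[6]: 0 | 1 | 2 | 3 | 4 | 5 | 6
  R[7]: 1 | 2 | 3 | 4 | 5 | 6 | 7

giving w = (4, 3, 6, 5, 2, 7, 1) via Δ²R.

Rothe diagram D(w) (12 cells), 4 SE-corners (essential conditions):

[(1, 3, 0), (3, 5, 2), (4, 2, 0), (6, 1, 0)]


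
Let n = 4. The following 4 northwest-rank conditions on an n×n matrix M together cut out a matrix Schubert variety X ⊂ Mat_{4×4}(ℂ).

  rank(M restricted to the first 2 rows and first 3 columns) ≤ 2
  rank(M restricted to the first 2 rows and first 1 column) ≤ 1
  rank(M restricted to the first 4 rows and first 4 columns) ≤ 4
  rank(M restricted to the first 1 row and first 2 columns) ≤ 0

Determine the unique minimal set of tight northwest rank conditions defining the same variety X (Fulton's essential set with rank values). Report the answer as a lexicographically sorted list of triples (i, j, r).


Propagating the 4 rank bounds to every northwest block:

  0, 0, 1, 1
  1, 1, 2, 2
  1, 2, 3, 3
  1, 2, 3, 4

hence w(1..4) = (3, 1, 2, 4).

|D(w)|=2, |Ess(w)|=1:

[(1, 2, 0)]


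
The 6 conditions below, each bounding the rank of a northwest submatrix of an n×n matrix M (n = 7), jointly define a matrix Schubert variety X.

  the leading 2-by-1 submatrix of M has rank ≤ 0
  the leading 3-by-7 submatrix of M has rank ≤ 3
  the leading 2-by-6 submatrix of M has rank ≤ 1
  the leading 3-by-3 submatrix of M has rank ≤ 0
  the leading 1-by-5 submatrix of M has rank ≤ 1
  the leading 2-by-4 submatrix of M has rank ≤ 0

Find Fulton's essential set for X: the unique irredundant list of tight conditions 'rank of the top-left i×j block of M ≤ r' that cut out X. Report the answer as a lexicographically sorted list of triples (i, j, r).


Rank table r_w(7×7) implied by the 6 constraints:

  R[1]: 0 0 0 0 1 1 1
  R[2]: 0 0 0 0 1 1 2
  R[3]: 0 0 0 1 2 2 3
  R[4]: 1 1 1 2 3 3 4
  R[5]: 1 2 2 3 4 4 5
  R[6]: 1 2 3 4 5 5 6
  R[7]: 1 2 3 4 5 6 7

second differences of R give the permutation w = (5, 7, 4, 1, 2, 3, 6).

ℓ(w)=12; the 3 essential cells (i,j,r):

[(2, 4, 0), (2, 6, 1), (3, 3, 0)]


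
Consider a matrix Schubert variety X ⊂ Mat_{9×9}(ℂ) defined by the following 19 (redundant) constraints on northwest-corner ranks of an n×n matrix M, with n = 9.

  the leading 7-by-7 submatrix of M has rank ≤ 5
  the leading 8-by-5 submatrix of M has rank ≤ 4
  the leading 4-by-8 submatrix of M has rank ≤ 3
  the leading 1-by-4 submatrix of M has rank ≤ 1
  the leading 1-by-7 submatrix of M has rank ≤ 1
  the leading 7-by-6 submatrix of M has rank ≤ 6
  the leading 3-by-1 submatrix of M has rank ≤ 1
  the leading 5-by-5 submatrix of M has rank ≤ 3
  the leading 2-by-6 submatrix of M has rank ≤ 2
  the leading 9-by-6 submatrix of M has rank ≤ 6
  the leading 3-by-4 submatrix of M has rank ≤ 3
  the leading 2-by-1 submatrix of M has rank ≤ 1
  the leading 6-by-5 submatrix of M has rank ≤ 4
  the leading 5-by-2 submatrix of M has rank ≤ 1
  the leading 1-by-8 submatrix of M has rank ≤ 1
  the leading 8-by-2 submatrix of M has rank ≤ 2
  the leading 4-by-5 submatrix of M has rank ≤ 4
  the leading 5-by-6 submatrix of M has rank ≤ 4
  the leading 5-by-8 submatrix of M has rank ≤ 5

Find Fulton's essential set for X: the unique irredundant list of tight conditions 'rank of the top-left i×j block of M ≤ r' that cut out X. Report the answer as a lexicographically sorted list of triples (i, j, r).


Reconstructing r_w from the 19 given conditions:

  1 | 1 | 1 | 1 | 1 | 1 | 1 | 1 | 1
  1 | 1 | 2 | 2 | 2 | 2 | 2 | 2 | 2
  1 | 1 | 2 | 3 | 3 | 3 | 3 | 3 | 3
  1 | 1 | 2 | 3 | 3 | 3 | 3 | 3 | 4
  1 | 1 | 2 | 3 | 3 | 4 | 4 | 4 | 5
  1 | 2 | 3 | 4 | 4 | 5 | 5 | 5 | 6
  1 | 2 | 3 | 4 | 4 | 5 | 5 | 6 | 7
  1 | 2 | 3 | 4 | 4 | 5 | 6 | 7 | 8
  1 | 2 | 3 | 4 | 5 | 6 | 7 | 8 | 9

so w = (1, 3, 4, 9, 6, 2, 8, 7, 5).

5 SE-corners of the 12-cell Rothe diagram give Ess(w):

[(4, 8, 3), (5, 2, 1), (5, 5, 3), (7, 7, 5), (8, 5, 4)]


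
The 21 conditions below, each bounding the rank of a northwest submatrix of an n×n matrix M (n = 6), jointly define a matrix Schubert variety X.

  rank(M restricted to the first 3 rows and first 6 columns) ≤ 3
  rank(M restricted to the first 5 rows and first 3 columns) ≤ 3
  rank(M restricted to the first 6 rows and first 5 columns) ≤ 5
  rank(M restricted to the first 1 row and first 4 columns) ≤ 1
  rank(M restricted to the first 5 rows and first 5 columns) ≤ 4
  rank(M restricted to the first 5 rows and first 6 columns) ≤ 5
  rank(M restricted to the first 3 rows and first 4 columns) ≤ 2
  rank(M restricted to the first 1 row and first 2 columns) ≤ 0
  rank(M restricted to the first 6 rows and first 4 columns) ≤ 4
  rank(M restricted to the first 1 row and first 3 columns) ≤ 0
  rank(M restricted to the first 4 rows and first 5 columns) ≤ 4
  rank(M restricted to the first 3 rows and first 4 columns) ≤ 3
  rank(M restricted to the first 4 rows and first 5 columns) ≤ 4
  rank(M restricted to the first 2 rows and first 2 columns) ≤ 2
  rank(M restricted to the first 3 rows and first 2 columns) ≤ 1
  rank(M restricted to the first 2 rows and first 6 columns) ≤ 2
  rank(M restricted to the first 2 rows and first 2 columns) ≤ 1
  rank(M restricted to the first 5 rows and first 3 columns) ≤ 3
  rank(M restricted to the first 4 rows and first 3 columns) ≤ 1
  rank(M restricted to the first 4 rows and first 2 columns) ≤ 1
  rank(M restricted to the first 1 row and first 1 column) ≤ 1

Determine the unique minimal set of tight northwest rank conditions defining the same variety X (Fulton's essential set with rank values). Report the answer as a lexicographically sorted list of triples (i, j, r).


The tightest implied rank at each (i,j), from the 21 conditions:

  row 1: 0 0 0 1 1 1
  row 2: 1 1 1 2 2 2
  row 3: 1 1 1 2 3 3
  row 4: 1 1 1 2 3 4
  row 5: 1 2 2 3 4 5
  row 6: 1 2 3 4 5 6

the unique w with this rank table is (4, 1, 5, 6, 2, 3).

ℓ(w)=7; the 2 essential cells (i,j,r):

[(1, 3, 0), (4, 3, 1)]


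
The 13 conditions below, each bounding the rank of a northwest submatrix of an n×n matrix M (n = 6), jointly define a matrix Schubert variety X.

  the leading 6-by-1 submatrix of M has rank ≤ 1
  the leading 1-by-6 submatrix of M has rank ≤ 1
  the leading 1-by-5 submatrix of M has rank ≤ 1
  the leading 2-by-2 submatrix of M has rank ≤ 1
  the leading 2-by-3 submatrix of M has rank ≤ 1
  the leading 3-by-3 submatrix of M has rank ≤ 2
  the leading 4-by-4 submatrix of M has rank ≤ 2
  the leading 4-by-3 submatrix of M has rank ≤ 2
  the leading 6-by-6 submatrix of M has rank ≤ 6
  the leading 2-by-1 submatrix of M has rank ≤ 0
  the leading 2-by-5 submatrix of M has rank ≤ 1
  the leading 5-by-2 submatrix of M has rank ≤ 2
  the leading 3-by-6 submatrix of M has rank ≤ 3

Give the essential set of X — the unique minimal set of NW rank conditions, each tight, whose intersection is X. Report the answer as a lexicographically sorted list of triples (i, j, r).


Computing R[i][j] = min implied NW-rank bound (n=6, 13 conditions):

  i=1: 0 1 1 1 1 1
  i=2: 0 1 1 1 1 2
  i=3: 1 2 2 2 2 3
  i=4: 1 2 2 2 3 4
  i=5: 1 2 3 3 4 5
  i=6: 1 2 3 4 5 6

reading off 1-entries of Δ²R: w = (2, 6, 1, 5, 3, 4).

3 SE-corners of the 7-cell Rothe diagram give Ess(w):

[(2, 1, 0), (2, 5, 1), (4, 4, 2)]


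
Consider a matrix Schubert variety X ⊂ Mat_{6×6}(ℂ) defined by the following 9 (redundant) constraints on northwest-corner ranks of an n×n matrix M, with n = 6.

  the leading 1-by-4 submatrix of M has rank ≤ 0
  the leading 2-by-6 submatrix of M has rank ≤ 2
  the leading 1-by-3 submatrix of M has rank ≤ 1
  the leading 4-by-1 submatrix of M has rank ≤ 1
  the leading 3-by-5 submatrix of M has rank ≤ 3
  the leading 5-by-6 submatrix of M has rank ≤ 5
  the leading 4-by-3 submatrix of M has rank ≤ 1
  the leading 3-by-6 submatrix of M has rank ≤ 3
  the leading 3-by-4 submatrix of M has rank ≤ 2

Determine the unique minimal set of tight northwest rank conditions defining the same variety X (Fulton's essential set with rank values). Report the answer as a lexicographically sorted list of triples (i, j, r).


Propagating the 9 rank bounds to every northwest block:

  row 1: 0, 0, 0, 0, 1, 1
  row 2: 1, 1, 1, 1, 2, 2
  row 3: 1, 1, 1, 2, 3, 3
  row 4: 1, 1, 1, 2, 3, 4
  row 5: 1, 2, 2, 3, 4, 5
  row 6: 1, 2, 3, 4, 5, 6

so w = (5, 1, 4, 6, 2, 3).

2 SE-corners of the 8-cell Rothe diagram give Ess(w):

[(1, 4, 0), (4, 3, 1)]


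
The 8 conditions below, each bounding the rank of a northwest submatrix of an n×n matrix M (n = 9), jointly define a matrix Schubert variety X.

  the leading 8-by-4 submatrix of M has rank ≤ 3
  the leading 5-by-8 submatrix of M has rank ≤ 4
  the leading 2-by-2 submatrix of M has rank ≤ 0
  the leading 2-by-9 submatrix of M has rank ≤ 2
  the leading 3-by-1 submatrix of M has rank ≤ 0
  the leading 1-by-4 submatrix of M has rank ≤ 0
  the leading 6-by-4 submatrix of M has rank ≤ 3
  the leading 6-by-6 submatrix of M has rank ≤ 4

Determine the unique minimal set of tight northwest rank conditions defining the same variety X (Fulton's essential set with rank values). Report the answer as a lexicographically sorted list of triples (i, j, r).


The tightest implied rank at each (i,j), from the 8 conditions:

  0 0 0 0 1 1 1 1 1
  0 0 1 1 2 2 2 2 2
  0 1 2 2 3 3 3 3 3
  1 2 3 3 4 4 4 4 4
  1 2 3 3 4 4 4 4 5
  1 2 3 3 4 4 5 5 6
  1 2 3 3 4 5 6 6 7
  1 2 3 3 4 5 6 7 8
  1 2 3 4 5 6 7 8 9

second differences of R give the permutation w = (5, 3, 2, 1, 9, 7, 6, 8, 4).

D(w) has 15 cells with 6 SE-corners; essential set:

[(1, 4, 0), (2, 2, 0), (3, 1, 0), (5, 8, 4), (6, 6, 4), (8, 4, 3)]


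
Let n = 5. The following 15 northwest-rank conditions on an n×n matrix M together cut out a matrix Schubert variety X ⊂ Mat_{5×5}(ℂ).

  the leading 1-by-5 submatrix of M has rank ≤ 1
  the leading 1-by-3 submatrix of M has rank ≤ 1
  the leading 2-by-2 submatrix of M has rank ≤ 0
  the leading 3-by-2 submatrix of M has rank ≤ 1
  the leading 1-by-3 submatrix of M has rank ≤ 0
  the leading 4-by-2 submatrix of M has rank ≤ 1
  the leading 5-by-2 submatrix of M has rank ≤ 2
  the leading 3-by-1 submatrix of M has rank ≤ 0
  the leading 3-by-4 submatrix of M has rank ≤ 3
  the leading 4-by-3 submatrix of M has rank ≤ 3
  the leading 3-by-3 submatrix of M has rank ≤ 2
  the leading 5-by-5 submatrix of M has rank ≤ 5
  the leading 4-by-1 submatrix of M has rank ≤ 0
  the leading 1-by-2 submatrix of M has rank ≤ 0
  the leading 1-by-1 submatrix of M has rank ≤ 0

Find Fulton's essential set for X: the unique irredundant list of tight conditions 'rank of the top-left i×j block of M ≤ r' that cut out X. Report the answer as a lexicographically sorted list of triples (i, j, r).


Computing R[i][j] = min implied NW-rank bound (n=5, 15 conditions):

  row 1: 0  0  0  1  1
  row 2: 0  0  1  2  2
  row 3: 0  1  2  3  3
  row 4: 0  1  2  3  4
  row 5: 1  2  3  4  5

reading off 1-entries of Δ²R: w = (4, 3, 2, 5, 1).

Fulton essential set (3 of the 7 Rothe cells):

[(1, 3, 0), (2, 2, 0), (4, 1, 0)]


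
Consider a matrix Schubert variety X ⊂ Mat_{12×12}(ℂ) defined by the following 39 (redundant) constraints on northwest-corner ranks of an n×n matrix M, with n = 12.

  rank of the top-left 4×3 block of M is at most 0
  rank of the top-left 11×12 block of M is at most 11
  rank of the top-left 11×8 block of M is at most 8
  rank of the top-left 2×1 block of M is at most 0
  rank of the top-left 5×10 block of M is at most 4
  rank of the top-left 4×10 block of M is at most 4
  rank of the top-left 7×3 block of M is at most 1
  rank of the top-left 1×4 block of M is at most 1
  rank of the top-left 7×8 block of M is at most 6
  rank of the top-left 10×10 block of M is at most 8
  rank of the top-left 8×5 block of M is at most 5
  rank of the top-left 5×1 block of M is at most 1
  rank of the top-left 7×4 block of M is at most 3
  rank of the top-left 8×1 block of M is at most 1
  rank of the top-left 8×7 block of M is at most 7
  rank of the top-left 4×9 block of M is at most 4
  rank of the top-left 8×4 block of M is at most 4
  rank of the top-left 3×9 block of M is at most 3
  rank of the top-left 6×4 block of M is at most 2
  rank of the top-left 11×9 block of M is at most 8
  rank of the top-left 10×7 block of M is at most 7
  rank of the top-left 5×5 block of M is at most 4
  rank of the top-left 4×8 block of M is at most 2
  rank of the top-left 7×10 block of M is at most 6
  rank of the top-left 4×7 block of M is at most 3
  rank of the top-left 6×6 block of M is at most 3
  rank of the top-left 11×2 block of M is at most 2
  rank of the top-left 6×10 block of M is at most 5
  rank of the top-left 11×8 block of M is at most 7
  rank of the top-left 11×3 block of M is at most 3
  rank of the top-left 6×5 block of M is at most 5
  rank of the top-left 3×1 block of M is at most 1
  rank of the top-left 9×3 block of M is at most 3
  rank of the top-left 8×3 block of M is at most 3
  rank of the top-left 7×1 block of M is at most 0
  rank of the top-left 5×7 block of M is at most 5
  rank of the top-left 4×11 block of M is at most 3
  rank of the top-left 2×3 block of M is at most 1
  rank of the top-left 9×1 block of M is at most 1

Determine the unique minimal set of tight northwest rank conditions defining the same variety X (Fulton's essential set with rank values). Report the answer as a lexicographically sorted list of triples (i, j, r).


Reconstructing r_w from the 39 given conditions:

  i=1: 0 | 0 | 0 | 1 | 1 | 1 | 1 | 1 | 1 | 1 | 1 | 1
  i=2: 0 | 0 | 0 | 1 | 2 | 2 | 2 | 2 | 2 | 2 | 2 | 2
  i=3: 0 | 0 | 0 | 1 | 2 | 2 | 2 | 2 | 3 | 3 | 3 | 3
  i=4: 0 | 0 | 0 | 1 | 2 | 2 | 2 | 2 | 3 | 3 | 3 | 4
  i=5: 0 | 1 | 1 | 2 | 3 | 3 | 3 | 3 | 4 | 4 | 4 | 5
  i=6: 0 | 1 | 1 | 2 | 3 | 3 | 4 | 4 | 5 | 5 | 5 | 6
  i=7: 0 | 1 | 1 | 2 | 3 | 4 | 5 | 5 | 6 | 6 | 6 | 7
  i=8: 1 | 2 | 2 | 3 | 4 | 5 | 6 | 6 | 7 | 7 | 7 | 8
  i=9: 1 | 2 | 3 | 4 | 5 | 6 | 7 | 7 | 8 | 8 | 8 | 9
  i=10: 1 | 2 | 3 | 4 | 5 | 6 | 7 | 7 | 8 | 8 | 9 | 10
  i=11: 1 | 2 | 3 | 4 | 5 | 6 | 7 | 7 | 8 | 9 | 10 | 11
  i=12: 1 | 2 | 3 | 4 | 5 | 6 | 7 | 8 | 9 | 10 | 11 | 12

so w = (4, 5, 9, 12, 2, 7, 6, 1, 3, 11, 10, 8).

Rothe diagram D(w) (29 cells), 8 SE-corners (essential conditions):

[(4, 3, 0), (4, 8, 2), (4, 11, 3), (6, 6, 3), (7, 1, 0), (7, 3, 1), (10, 10, 8), (11, 8, 7)]


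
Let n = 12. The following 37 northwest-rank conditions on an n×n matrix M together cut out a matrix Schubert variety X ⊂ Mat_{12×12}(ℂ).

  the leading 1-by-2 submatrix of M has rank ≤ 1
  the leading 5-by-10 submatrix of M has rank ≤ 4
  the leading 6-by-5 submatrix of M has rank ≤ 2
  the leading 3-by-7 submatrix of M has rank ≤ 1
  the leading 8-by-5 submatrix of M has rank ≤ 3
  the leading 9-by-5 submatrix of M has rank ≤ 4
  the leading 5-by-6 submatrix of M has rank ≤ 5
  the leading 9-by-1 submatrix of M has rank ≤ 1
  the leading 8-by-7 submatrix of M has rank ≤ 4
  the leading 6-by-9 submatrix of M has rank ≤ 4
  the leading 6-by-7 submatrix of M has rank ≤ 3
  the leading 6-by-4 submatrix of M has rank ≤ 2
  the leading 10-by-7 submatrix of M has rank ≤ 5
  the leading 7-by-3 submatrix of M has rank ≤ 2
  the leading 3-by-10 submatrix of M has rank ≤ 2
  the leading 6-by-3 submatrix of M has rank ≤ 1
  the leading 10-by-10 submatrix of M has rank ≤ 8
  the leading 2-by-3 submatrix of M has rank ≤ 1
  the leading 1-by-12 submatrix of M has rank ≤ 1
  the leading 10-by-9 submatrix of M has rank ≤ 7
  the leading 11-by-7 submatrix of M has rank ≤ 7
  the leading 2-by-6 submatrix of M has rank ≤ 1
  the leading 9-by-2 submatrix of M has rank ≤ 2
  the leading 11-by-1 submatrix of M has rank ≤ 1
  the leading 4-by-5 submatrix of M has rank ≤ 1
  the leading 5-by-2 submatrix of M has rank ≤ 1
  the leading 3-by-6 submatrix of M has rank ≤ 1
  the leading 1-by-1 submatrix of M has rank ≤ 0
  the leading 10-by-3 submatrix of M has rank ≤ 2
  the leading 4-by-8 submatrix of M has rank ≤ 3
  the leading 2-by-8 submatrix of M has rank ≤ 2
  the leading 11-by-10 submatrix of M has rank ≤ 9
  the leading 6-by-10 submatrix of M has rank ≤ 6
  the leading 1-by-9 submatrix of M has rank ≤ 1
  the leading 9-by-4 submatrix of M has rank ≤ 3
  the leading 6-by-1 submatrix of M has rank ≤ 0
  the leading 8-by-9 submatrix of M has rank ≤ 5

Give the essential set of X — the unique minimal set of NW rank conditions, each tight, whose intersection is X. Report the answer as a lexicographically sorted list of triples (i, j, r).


Propagating the 37 rank bounds to every northwest block:

  R[1]: 0 | 1 | 1 | 1 | 1 | 1 | 1 | 1 | 1 | 1 | 1 | 1
  R[2]: 0 | 1 | 1 | 1 | 1 | 1 | 1 | 2 | 2 | 2 | 2 | 2
  R[3]: 0 | 1 | 1 | 1 | 1 | 1 | 1 | 2 | 2 | 2 | 3 | 3
  R[4]: 0 | 1 | 1 | 1 | 1 | 2 | 2 | 3 | 3 | 3 | 4 | 4
  R[5]: 0 | 1 | 1 | 2 | 2 | 3 | 3 | 4 | 4 | 4 | 5 | 5
  R[6]: 0 | 1 | 1 | 2 | 2 | 3 | 3 | 4 | 4 | 5 | 6 | 6
  R[7]: 1 | 2 | 2 | 3 | 3 | 4 | 4 | 5 | 5 | 6 | 7 | 7
  R[8]: 1 | 2 | 2 | 3 | 3 | 4 | 4 | 5 | 5 | 6 | 7 | 8
  R[9]: 1 | 2 | 2 | 3 | 4 | 5 | 5 | 6 | 6 | 7 | 8 | 9
  R[10]: 1 | 2 | 2 | 3 | 4 | 5 | 5 | 6 | 7 | 8 | 9 | 10
  R[11]: 1 | 2 | 3 | 4 | 5 | 6 | 6 | 7 | 8 | 9 | 10 | 11
  R[12]: 1 | 2 | 3 | 4 | 5 | 6 | 7 | 8 | 9 | 10 | 11 | 12

second differences of R give the permutation w = (2, 8, 11, 6, 4, 10, 1, 12, 5, 9, 3, 7).

|D(w)|=33, |Ess(w)|=13:

[(3, 7, 1), (3, 10, 2), (4, 5, 1), (6, 1, 0), (6, 3, 1), (6, 5, 2), (6, 7, 3), (6, 9, 4), (8, 5, 3), (8, 7, 4), (8, 9, 5), (10, 3, 2), (10, 7, 5)]


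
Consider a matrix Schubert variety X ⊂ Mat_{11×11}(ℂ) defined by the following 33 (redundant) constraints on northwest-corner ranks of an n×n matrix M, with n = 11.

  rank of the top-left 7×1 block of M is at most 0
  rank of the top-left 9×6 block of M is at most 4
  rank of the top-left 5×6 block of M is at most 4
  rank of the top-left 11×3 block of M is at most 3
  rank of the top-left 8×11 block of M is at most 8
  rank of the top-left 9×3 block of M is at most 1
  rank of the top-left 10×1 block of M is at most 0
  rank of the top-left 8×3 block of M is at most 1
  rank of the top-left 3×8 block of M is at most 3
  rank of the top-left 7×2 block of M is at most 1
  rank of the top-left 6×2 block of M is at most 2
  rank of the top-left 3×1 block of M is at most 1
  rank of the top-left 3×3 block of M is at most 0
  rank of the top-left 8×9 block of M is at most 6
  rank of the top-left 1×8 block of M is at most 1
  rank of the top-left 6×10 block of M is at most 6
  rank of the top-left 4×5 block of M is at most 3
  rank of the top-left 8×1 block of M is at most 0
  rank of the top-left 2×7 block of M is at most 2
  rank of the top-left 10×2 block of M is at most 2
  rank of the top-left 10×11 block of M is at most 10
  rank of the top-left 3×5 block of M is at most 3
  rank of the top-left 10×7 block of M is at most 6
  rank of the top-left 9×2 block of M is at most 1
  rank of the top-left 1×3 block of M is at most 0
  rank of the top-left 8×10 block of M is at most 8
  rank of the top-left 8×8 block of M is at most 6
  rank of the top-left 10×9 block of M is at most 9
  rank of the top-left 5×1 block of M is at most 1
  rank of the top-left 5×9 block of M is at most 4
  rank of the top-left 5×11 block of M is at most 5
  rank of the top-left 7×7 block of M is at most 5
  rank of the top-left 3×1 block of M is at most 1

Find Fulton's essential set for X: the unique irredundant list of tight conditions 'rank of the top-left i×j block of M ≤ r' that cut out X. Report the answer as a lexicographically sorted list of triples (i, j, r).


Reconstructing r_w from the 33 given conditions:

  i=1: 0 0 0 1 1 1 1 1 1 1 1
  i=2: 0 0 0 1 2 2 2 2 2 2 2
  i=3: 0 0 0 1 2 3 3 3 3 3 3
  i=4: 0 1 1 2 3 4 4 4 4 4 4
  i=5: 0 1 1 2 3 4 4 4 4 5 5
  i=6: 0 1 1 2 3 4 5 5 5 6 6
  i=7: 0 1 1 2 3 4 5 6 6 7 7
  i=8: 0 1 1 2 3 4 5 6 6 7 8
  i=9: 0 1 1 2 3 4 5 6 7 8 9
  i=10: 0 1 2 3 4 5 6 7 8 9 10
  i=11: 1 2 3 4 5 6 7 8 9 10 11

second differences of R give the permutation w = (4, 5, 6, 2, 10, 7, 8, 11, 9, 3, 1).

5 SE-corners of the 25-cell Rothe diagram give Ess(w):

[(3, 3, 0), (5, 9, 4), (8, 9, 6), (9, 3, 1), (10, 1, 0)]


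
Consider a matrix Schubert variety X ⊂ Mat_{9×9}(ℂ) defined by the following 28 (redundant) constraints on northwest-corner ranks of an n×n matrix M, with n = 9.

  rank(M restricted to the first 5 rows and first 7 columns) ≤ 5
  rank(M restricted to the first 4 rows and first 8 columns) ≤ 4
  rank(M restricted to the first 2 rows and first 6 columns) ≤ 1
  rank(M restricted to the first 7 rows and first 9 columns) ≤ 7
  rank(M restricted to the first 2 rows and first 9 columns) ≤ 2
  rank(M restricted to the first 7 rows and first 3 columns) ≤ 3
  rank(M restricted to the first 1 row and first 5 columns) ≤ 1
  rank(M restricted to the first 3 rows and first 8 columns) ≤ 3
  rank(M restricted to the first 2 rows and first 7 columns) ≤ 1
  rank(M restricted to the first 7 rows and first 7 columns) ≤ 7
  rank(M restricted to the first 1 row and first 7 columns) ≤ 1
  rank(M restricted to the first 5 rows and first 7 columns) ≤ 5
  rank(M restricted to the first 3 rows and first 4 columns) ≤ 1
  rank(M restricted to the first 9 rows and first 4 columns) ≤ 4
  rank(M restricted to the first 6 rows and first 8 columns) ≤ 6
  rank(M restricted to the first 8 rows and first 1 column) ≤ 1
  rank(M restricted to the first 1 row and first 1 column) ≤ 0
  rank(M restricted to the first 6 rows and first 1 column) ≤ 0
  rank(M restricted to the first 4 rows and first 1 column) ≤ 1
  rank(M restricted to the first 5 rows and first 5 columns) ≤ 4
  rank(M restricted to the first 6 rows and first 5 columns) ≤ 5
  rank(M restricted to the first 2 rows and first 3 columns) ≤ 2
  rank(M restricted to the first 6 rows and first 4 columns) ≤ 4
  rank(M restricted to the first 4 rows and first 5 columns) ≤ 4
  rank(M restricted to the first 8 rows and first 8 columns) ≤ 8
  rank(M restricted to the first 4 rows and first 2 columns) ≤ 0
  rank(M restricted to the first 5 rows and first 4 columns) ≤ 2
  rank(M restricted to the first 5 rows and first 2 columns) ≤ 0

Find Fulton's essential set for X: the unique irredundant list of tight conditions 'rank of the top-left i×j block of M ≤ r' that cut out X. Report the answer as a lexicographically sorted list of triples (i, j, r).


Rank table r_w(9×9) implied by the 28 constraints:

  0 0 1 1 1 1 1 1 1
  0 0 1 1 1 1 1 2 2
  0 0 1 1 2 2 2 3 3
  0 0 1 2 3 3 3 4 4
  0 0 1 2 3 4 4 5 5
  0 1 2 3 4 5 5 6 6
  1 2 3 4 5 6 6 7 7
  1 2 3 4 5 6 7 8 8
  1 2 3 4 5 6 7 8 9

the unique w with this rank table is (3, 8, 5, 4, 6, 2, 1, 7, 9).

4 SE-corners of the 16-cell Rothe diagram give Ess(w):

[(2, 7, 1), (3, 4, 1), (5, 2, 0), (6, 1, 0)]


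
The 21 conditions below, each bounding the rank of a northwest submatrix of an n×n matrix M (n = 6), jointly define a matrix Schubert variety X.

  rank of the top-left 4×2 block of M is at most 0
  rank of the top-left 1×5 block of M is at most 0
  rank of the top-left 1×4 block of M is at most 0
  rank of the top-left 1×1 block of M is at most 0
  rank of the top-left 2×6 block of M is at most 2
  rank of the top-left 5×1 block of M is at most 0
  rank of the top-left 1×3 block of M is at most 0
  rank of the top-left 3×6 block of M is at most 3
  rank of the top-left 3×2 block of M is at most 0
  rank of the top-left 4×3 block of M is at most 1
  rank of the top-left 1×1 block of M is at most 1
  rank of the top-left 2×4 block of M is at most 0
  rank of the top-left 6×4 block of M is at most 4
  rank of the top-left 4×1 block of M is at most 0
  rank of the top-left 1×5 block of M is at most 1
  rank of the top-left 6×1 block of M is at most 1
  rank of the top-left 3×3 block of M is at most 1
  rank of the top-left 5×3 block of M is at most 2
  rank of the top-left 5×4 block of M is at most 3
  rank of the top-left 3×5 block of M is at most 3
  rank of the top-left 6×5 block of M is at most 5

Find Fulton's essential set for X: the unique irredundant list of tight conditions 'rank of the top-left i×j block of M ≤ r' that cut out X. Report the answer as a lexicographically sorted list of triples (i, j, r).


Computing R[i][j] = min implied NW-rank bound (n=6, 21 conditions):

  row 1: 0, 0, 0, 0, 0, 1
  row 2: 0, 0, 0, 0, 1, 2
  row 3: 0, 0, 1, 1, 2, 3
  row 4: 0, 0, 1, 2, 3, 4
  row 5: 0, 1, 2, 3, 4, 5
  row 6: 1, 2, 3, 4, 5, 6

giving w = (6, 5, 3, 4, 2, 1) via Δ²R.

4 SE-corners of the 14-cell Rothe diagram give Ess(w):

[(1, 5, 0), (2, 4, 0), (4, 2, 0), (5, 1, 0)]


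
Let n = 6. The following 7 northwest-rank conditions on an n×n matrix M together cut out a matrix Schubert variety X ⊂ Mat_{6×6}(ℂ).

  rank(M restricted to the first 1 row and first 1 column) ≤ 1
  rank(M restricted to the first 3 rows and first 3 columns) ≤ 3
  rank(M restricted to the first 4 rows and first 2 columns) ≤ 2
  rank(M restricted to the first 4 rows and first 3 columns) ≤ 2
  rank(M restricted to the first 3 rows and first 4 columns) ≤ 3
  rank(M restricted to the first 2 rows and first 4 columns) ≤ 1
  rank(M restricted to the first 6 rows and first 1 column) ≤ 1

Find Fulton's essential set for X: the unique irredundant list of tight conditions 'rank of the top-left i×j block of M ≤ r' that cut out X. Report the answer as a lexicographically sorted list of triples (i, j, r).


Reconstructing r_w from the 7 given conditions:

  row 1: 1 | 1 | 1 | 1 | 1 | 1
  row 2: 1 | 1 | 1 | 1 | 2 | 2
  row 3: 1 | 2 | 2 | 2 | 3 | 3
  row 4: 1 | 2 | 2 | 3 | 4 | 4
  row 5: 1 | 2 | 3 | 4 | 5 | 5
  row 6: 1 | 2 | 3 | 4 | 5 | 6

so w = (1, 5, 2, 4, 3, 6).

Fulton essential set (2 of the 4 Rothe cells):

[(2, 4, 1), (4, 3, 2)]


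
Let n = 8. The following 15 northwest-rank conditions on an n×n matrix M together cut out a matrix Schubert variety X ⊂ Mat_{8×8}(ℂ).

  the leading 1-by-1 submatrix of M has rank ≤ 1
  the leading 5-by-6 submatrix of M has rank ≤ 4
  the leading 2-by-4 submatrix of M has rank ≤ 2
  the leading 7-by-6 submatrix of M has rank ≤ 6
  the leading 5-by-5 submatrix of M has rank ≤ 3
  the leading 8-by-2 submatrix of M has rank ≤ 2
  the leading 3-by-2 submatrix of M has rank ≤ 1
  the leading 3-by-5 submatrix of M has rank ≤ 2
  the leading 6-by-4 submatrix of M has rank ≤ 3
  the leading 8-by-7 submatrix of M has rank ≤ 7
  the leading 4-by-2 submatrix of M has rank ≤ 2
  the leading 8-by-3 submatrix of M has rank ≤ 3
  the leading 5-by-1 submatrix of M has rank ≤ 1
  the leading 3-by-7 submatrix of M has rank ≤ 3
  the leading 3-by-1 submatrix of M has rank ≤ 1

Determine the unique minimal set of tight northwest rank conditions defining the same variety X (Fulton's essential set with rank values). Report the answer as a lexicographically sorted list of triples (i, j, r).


The tightest implied rank at each (i,j), from the 15 conditions:

  1  1  1  1  1  1  1  1
  1  1  2  2  2  2  2  2
  1  1  2  2  2  3  3  3
  1  2  3  3  3  4  4  4
  1  2  3  3  3  4  5  5
  1  2  3  3  4  5  6  6
  1  2  3  4  5  6  7  7
  1  2  3  4  5  6  7  8

so w = (1, 3, 6, 2, 7, 5, 4, 8).

Fulton essential set (4 of the 7 Rothe cells):

[(3, 2, 1), (3, 5, 2), (5, 5, 3), (6, 4, 3)]


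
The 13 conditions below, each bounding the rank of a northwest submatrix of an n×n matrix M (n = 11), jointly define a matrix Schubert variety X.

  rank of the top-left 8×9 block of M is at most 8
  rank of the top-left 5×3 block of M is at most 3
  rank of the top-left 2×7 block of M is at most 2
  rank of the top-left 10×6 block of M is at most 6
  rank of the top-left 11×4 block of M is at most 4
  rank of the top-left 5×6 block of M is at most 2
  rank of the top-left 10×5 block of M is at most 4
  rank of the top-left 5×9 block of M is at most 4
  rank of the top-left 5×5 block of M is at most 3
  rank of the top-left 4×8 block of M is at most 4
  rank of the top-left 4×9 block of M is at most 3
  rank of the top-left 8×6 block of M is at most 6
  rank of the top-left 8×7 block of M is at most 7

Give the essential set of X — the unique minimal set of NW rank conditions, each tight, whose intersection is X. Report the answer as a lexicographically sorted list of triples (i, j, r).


Propagating the 13 rank bounds to every northwest block:

  R[1]: 1, 1, 1, 1, 1, 1, 1, 1, 1, 1, 1
  R[2]: 1, 2, 2, 2, 2, 2, 2, 2, 2, 2, 2
  R[3]: 1, 2, 2, 2, 2, 2, 3, 3, 3, 3, 3
  R[4]: 1, 2, 2, 2, 2, 2, 3, 3, 3, 4, 4
  R[5]: 1, 2, 2, 2, 2, 2, 3, 4, 4, 5, 5
  R[6]: 1, 2, 3, 3, 3, 3, 4, 5, 5, 6, 6
  R[7]: 1, 2, 3, 4, 4, 4, 5, 6, 6, 7, 7
  R[8]: 1, 2, 3, 4, 4, 5, 6, 7, 7, 8, 8
  R[9]: 1, 2, 3, 4, 4, 5, 6, 7, 8, 9, 9
  R[10]: 1, 2, 3, 4, 4, 5, 6, 7, 8, 9, 10
  R[11]: 1, 2, 3, 4, 5, 6, 7, 8, 9, 10, 11

the unique w with this rank table is (1, 2, 7, 10, 8, 3, 4, 6, 9, 11, 5).

D(w) has 17 cells with 3 SE-corners; essential set:

[(4, 9, 3), (5, 6, 2), (10, 5, 4)]


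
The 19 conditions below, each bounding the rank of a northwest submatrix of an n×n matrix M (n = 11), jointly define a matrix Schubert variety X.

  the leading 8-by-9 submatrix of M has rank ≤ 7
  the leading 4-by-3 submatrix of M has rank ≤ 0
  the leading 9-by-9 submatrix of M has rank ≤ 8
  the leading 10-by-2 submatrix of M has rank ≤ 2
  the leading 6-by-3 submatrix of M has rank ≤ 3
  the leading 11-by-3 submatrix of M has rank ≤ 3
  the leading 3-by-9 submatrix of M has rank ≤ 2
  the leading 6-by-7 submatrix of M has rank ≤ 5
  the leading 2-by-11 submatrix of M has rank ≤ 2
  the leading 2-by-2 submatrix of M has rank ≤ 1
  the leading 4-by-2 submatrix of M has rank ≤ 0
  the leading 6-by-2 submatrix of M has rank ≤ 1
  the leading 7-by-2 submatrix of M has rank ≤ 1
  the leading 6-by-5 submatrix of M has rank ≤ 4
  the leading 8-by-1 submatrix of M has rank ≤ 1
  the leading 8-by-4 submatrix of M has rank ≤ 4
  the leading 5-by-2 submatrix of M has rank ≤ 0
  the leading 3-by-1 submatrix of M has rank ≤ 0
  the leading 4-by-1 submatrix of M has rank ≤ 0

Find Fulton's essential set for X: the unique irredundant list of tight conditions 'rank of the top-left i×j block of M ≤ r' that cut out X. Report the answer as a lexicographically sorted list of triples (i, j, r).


Rank table r_w(11×11) implied by the 19 constraints:

  0 | 0 | 0 | 1 | 1 | 1 | 1 | 1 | 1 | 1 | 1
  0 | 0 | 0 | 1 | 2 | 2 | 2 | 2 | 2 | 2 | 2
  0 | 0 | 0 | 1 | 2 | 2 | 2 | 2 | 2 | 3 | 3
  0 | 0 | 0 | 1 | 2 | 3 | 3 | 3 | 3 | 4 | 4
  0 | 0 | 1 | 2 | 3 | 4 | 4 | 4 | 4 | 5 | 5
  1 | 1 | 2 | 3 | 4 | 5 | 5 | 5 | 5 | 6 | 6
  1 | 1 | 2 | 3 | 4 | 5 | 6 | 6 | 6 | 7 | 7
  1 | 2 | 3 | 4 | 5 | 6 | 7 | 7 | 7 | 8 | 8
  1 | 2 | 3 | 4 | 5 | 6 | 7 | 8 | 8 | 9 | 9
  1 | 2 | 3 | 4 | 5 | 6 | 7 | 8 | 9 | 10 | 10
  1 | 2 | 3 | 4 | 5 | 6 | 7 | 8 | 9 | 10 | 11

so w = (4, 5, 10, 6, 3, 1, 7, 2, 8, 9, 11).

Rothe diagram D(w) (19 cells), 4 SE-corners (essential conditions):

[(3, 9, 2), (4, 3, 0), (5, 2, 0), (7, 2, 1)]


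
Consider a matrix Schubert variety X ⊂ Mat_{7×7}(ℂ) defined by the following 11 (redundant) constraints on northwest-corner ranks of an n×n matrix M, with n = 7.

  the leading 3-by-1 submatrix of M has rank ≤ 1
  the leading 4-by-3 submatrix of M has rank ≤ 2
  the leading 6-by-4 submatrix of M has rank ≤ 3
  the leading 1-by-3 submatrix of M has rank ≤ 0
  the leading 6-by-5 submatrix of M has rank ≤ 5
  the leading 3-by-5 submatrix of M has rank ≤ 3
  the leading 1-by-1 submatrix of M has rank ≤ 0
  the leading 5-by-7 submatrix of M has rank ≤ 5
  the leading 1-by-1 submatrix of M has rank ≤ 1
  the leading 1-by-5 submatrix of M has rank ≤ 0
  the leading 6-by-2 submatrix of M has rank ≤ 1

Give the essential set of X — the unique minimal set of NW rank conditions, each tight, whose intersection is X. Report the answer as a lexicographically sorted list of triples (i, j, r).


Computing R[i][j] = min implied NW-rank bound (n=7, 11 conditions):

  row 1: 0 0 0 0 0 1 1
  row 2: 1 1 1 1 1 2 2
  row 3: 1 1 2 2 2 3 3
  row 4: 1 1 2 3 3 4 4
  row 5: 1 1 2 3 4 5 5
  row 6: 1 1 2 3 4 5 6
  row 7: 1 2 3 4 5 6 7

reading off 1-entries of Δ²R: w = (6, 1, 3, 4, 5, 7, 2).

Fulton essential set (2 of the 9 Rothe cells):

[(1, 5, 0), (6, 2, 1)]
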